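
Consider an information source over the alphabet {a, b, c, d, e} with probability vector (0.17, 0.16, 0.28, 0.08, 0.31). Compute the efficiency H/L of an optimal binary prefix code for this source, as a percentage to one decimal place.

97.6%

Entropy H = −Σ p log₂ p ≈ 2.1871 bits.
Huffman merges: 2/25+4/25→6/25; 17/100+6/25→41/100; 7/25+31/100→59/100; 41/100+59/100→1. L = 56/25 ≈ 2.2400.
Efficiency = H/L = 2.1871/2.2400 = 97.6%.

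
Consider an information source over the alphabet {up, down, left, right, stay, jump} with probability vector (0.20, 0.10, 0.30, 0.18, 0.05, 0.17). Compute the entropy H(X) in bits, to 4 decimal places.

H = −Σ pᵢ log₂ pᵢ.
−0.20·log₂(0.20) = 0.4644
−0.10·log₂(0.10) = 0.3322
−0.30·log₂(0.30) = 0.5211
−0.18·log₂(0.18) = 0.4453
−0.05·log₂(0.05) = 0.2161
−0.17·log₂(0.17) = 0.4346
Sum ≈ 2.4137 → 2.4137 bits.

2.4137 bits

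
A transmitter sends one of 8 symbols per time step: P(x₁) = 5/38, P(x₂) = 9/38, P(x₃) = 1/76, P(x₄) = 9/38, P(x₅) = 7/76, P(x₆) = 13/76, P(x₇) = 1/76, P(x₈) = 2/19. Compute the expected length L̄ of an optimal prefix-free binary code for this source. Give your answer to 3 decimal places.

Repeatedly combine the two least-probable nodes; the expected code length is the sum of the merged weights.
merge 1/76 + 1/76 → 1/38
merge 1/38 + 7/76 → 9/76
merge 2/19 + 9/76 → 17/76
merge 5/38 + 13/76 → 23/76
merge 17/76 + 9/38 → 35/76
merge 9/38 + 23/76 → 41/76
merge 35/76 + 41/76 → 1
L = 1/38 + 9/76 + 17/76 + 23/76 + 35/76 + 41/76 + 1 = 203/76 ≈ 2.671 bits/symbol.

2.671 bits/symbol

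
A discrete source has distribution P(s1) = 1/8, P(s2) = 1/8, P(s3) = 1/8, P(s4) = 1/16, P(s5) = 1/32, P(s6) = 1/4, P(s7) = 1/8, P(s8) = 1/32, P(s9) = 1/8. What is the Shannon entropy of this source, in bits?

Each probability is a power of 1/2, so log₂(1/p) is an integer.
H = Σ p·log₂(1/p) = 1/8·3 + 1/8·3 + 1/8·3 + 1/16·4 + 1/32·5 + 1/4·2 + 1/8·3 + 1/32·5 + 1/8·3 = 2.9375 bits.

2.9375 bits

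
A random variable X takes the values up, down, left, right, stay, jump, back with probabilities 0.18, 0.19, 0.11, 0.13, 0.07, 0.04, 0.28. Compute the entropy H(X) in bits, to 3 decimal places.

2.602 bits

H = −Σ pᵢ log₂ pᵢ.
−0.18·log₂(0.18) = 0.4453
−0.19·log₂(0.19) = 0.4552
−0.11·log₂(0.11) = 0.3503
−0.13·log₂(0.13) = 0.3826
−0.07·log₂(0.07) = 0.2686
−0.04·log₂(0.04) = 0.1858
−0.28·log₂(0.28) = 0.5142
Sum ≈ 2.6020 → 2.602 bits.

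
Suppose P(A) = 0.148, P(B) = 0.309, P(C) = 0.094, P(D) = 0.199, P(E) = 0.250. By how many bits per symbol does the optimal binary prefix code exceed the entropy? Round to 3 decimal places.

Entropy H = −Σ p log₂ p ≈ 2.2156 bits.
Huffman merges: 47/500+37/250→121/500; 199/1000+121/500→441/1000; 1/4+309/1000→559/1000; 441/1000+559/1000→1. L = 1121/500 ≈ 2.2420.
L − H = 2.2420 − 2.2156 = 0.026 bits.

0.026 bits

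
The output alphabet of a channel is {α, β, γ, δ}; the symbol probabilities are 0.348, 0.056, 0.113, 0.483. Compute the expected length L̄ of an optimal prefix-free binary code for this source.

Repeatedly combine the two least-probable nodes; the expected code length is the sum of the merged weights.
merge 7/125 + 113/1000 → 169/1000
merge 169/1000 + 87/250 → 517/1000
merge 483/1000 + 517/1000 → 1
L = 169/1000 + 517/1000 + 1 = 843/500 = 1.686 bits/symbol.

1.686 bits/symbol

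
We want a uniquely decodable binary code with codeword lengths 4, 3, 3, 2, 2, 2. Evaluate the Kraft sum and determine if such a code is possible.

1.0625; no

With common denominator 2^4 = 16: Σ 2^(−ℓᵢ) = 1/16 + 2/16 + 2/16 + 4/16 + 4/16 + 4/16 = 17/16 = 1.0625.
Kraft's inequality requires Σ ≤ 1; here Σ = 1.0625 > 1, so no such prefix code exists.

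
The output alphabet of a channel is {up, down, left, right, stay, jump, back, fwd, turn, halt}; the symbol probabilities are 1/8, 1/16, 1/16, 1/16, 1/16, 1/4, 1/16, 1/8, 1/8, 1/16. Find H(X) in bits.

Each probability is a power of 1/2, so log₂(1/p) is an integer.
H = Σ p·log₂(1/p) = 1/8·3 + 1/16·4 + 1/16·4 + 1/16·4 + 1/16·4 + 1/4·2 + 1/16·4 + 1/8·3 + 1/8·3 + 1/16·4 = 3.125 bits.

3.125 bits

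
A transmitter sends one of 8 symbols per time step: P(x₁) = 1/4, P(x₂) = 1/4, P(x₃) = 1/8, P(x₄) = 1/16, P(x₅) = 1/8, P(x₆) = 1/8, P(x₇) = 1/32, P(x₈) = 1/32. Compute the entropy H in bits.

2.6875 bits

Each probability is a power of 1/2, so log₂(1/p) is an integer.
H = Σ p·log₂(1/p) = 1/4·2 + 1/4·2 + 1/8·3 + 1/16·4 + 1/8·3 + 1/8·3 + 1/32·5 + 1/32·5 = 2.6875 bits.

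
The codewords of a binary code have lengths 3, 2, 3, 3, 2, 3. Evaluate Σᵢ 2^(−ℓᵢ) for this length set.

1

With common denominator 2^3 = 8: Σ 2^(−ℓᵢ) = 1/8 + 2/8 + 1/8 + 1/8 + 2/8 + 1/8 = 8/8 = 1.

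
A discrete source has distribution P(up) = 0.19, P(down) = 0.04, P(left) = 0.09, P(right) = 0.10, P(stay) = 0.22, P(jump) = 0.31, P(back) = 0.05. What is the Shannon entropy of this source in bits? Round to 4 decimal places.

H = −Σ pᵢ log₂ pᵢ.
−0.19·log₂(0.19) = 0.4552
−0.04·log₂(0.04) = 0.1858
−0.09·log₂(0.09) = 0.3127
−0.10·log₂(0.10) = 0.3322
−0.22·log₂(0.22) = 0.4806
−0.31·log₂(0.31) = 0.5238
−0.05·log₂(0.05) = 0.2161
Sum ≈ 2.5063 → 2.5063 bits.

2.5063 bits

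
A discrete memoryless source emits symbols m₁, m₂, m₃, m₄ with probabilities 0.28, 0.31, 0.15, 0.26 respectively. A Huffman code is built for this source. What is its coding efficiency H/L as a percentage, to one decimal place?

97.7%

Entropy H = −Σ p log₂ p ≈ 1.9538 bits.
Huffman merges: 3/20+13/50→41/100; 7/25+31/100→59/100; 41/100+59/100→1. L = 2 ≈ 2.0000.
Efficiency = H/L = 1.9538/2.0000 = 97.7%.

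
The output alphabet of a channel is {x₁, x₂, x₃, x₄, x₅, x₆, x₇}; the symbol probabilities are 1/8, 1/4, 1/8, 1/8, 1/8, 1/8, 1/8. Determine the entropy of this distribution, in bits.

Each probability is a power of 1/2, so log₂(1/p) is an integer.
H = Σ p·log₂(1/p) = 1/8·3 + 1/4·2 + 1/8·3 + 1/8·3 + 1/8·3 + 1/8·3 + 1/8·3 = 2.75 bits.

2.75 bits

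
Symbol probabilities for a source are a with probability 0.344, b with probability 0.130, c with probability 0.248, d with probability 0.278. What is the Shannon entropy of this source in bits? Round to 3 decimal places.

1.925 bits

H = −Σ pᵢ log₂ pᵢ.
−0.344·log₂(0.344) = 0.5296
−0.130·log₂(0.130) = 0.3826
−0.248·log₂(0.248) = 0.4989
−0.278·log₂(0.278) = 0.5134
Sum ≈ 1.9245 → 1.925 bits.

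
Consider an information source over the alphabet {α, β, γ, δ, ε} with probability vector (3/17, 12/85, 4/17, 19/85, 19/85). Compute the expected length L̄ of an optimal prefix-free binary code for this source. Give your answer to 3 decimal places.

2.318 bits/symbol

Repeatedly combine the two least-probable nodes; the expected code length is the sum of the merged weights.
merge 12/85 + 3/17 → 27/85
merge 19/85 + 19/85 → 38/85
merge 4/17 + 27/85 → 47/85
merge 38/85 + 47/85 → 1
L = 27/85 + 38/85 + 47/85 + 1 = 197/85 ≈ 2.318 bits/symbol.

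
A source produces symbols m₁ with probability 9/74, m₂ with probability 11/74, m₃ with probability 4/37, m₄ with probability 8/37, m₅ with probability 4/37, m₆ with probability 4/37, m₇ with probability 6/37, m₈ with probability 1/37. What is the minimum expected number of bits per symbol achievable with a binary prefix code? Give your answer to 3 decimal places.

2.919 bits/symbol

Repeatedly combine the two least-probable nodes; the expected code length is the sum of the merged weights.
merge 1/37 + 4/37 → 5/37
merge 4/37 + 4/37 → 8/37
merge 9/74 + 5/37 → 19/74
merge 11/74 + 6/37 → 23/74
merge 8/37 + 8/37 → 16/37
merge 19/74 + 23/74 → 21/37
merge 16/37 + 21/37 → 1
L = 5/37 + 8/37 + 19/74 + 23/74 + 16/37 + 21/37 + 1 = 108/37 ≈ 2.919 bits/symbol.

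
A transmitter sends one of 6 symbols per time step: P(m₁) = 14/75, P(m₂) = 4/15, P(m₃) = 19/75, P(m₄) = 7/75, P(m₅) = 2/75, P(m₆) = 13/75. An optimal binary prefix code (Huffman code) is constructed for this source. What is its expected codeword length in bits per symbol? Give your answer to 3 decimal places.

2.413 bits/symbol

Repeatedly combine the two least-probable nodes; the expected code length is the sum of the merged weights.
merge 2/75 + 7/75 → 3/25
merge 3/25 + 13/75 → 22/75
merge 14/75 + 19/75 → 11/25
merge 4/15 + 22/75 → 14/25
merge 11/25 + 14/25 → 1
L = 3/25 + 22/75 + 11/25 + 14/25 + 1 = 181/75 ≈ 2.413 bits/symbol.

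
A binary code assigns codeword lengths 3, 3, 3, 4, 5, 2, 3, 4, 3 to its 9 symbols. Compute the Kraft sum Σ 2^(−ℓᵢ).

With common denominator 2^5 = 32: Σ 2^(−ℓᵢ) = 4/32 + 4/32 + 4/32 + 2/32 + 1/32 + 8/32 + 4/32 + 2/32 + 4/32 = 33/32 = 1.03125.

1.03125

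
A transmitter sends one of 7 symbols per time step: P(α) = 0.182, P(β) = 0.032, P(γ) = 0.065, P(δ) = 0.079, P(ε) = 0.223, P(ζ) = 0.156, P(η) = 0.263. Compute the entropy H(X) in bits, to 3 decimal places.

2.560 bits

H = −Σ pᵢ log₂ pᵢ.
−0.182·log₂(0.182) = 0.4474
−0.032·log₂(0.032) = 0.1589
−0.065·log₂(0.065) = 0.2563
−0.079·log₂(0.079) = 0.2893
−0.223·log₂(0.223) = 0.4828
−0.156·log₂(0.156) = 0.4181
−0.263·log₂(0.263) = 0.5068
Sum ≈ 2.5596 → 2.560 bits.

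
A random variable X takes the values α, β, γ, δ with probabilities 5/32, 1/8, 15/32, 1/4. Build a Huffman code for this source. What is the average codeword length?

Repeatedly combine the two least-probable nodes; the expected code length is the sum of the merged weights.
merge 1/8 + 5/32 → 9/32
merge 1/4 + 9/32 → 17/32
merge 15/32 + 17/32 → 1
L = 9/32 + 17/32 + 1 = 29/16 = 1.8125 bits/symbol.

1.8125 bits/symbol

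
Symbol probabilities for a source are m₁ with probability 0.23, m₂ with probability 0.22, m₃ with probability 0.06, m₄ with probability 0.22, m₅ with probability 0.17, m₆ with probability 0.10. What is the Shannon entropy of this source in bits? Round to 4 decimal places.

2.4591 bits

H = −Σ pᵢ log₂ pᵢ.
−0.23·log₂(0.23) = 0.4877
−0.22·log₂(0.22) = 0.4806
−0.06·log₂(0.06) = 0.2435
−0.22·log₂(0.22) = 0.4806
−0.17·log₂(0.17) = 0.4346
−0.10·log₂(0.10) = 0.3322
Sum ≈ 2.4591 → 2.4591 bits.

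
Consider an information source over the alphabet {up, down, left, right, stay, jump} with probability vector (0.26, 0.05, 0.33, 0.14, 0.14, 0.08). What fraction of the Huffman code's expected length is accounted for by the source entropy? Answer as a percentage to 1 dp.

97.3%

Entropy H = −Σ p log₂ p ≈ 2.3349 bits.
Huffman merges: 1/20+2/25→13/100; 13/100+7/50→27/100; 7/50+13/50→2/5; 27/100+33/100→3/5; 2/5+3/5→1. L = 12/5 ≈ 2.4000.
Efficiency = H/L = 2.3349/2.4000 = 97.3%.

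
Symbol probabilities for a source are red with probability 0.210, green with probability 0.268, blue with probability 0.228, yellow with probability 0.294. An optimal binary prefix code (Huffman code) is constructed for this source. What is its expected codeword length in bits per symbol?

2 bits/symbol

Repeatedly combine the two least-probable nodes; the expected code length is the sum of the merged weights.
merge 21/100 + 57/250 → 219/500
merge 67/250 + 147/500 → 281/500
merge 219/500 + 281/500 → 1
L = 219/500 + 281/500 + 1 = 2 bits/symbol.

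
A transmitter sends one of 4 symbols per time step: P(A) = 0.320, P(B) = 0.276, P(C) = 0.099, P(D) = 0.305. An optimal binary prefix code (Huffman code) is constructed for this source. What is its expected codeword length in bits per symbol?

2 bits/symbol

Repeatedly combine the two least-probable nodes; the expected code length is the sum of the merged weights.
merge 99/1000 + 69/250 → 3/8
merge 61/200 + 8/25 → 5/8
merge 3/8 + 5/8 → 1
L = 3/8 + 5/8 + 1 = 2 bits/symbol.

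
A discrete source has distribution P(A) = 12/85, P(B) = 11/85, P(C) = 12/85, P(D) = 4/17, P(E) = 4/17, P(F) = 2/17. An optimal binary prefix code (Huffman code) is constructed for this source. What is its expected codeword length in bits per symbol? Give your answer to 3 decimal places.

Repeatedly combine the two least-probable nodes; the expected code length is the sum of the merged weights.
merge 2/17 + 11/85 → 21/85
merge 12/85 + 12/85 → 24/85
merge 4/17 + 4/17 → 8/17
merge 21/85 + 24/85 → 9/17
merge 8/17 + 9/17 → 1
L = 21/85 + 24/85 + 8/17 + 9/17 + 1 = 43/17 ≈ 2.529 bits/symbol.

2.529 bits/symbol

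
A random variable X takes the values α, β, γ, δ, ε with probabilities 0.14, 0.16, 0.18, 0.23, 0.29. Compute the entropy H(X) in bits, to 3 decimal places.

2.271 bits

H = −Σ pᵢ log₂ pᵢ.
−0.14·log₂(0.14) = 0.3971
−0.16·log₂(0.16) = 0.4230
−0.18·log₂(0.18) = 0.4453
−0.23·log₂(0.23) = 0.4877
−0.29·log₂(0.29) = 0.5179
Sum ≈ 2.2710 → 2.271 bits.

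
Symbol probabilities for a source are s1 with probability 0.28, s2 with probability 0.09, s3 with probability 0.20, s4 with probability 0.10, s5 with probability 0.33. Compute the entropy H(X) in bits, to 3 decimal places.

2.151 bits

H = −Σ pᵢ log₂ pᵢ.
−0.28·log₂(0.28) = 0.5142
−0.09·log₂(0.09) = 0.3127
−0.20·log₂(0.20) = 0.4644
−0.10·log₂(0.10) = 0.3322
−0.33·log₂(0.33) = 0.5278
Sum ≈ 2.1513 → 2.151 bits.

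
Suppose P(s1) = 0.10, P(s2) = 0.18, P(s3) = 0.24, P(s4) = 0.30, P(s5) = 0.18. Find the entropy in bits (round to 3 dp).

H = −Σ pᵢ log₂ pᵢ.
−0.10·log₂(0.10) = 0.3322
−0.18·log₂(0.18) = 0.4453
−0.24·log₂(0.24) = 0.4941
−0.30·log₂(0.30) = 0.5211
−0.18·log₂(0.18) = 0.4453
Sum ≈ 2.2380 → 2.238 bits.

2.238 bits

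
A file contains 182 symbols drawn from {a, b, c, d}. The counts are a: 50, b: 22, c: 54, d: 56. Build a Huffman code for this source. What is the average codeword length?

Probabilities are the counts divided by 182.
Repeatedly combine the two least-probable nodes; the expected code length is the sum of the merged weights.
merge 11/91 + 25/91 → 36/91
merge 27/91 + 4/13 → 55/91
merge 36/91 + 55/91 → 1
L = 36/91 + 55/91 + 1 = 2 bits/symbol.

2 bits/symbol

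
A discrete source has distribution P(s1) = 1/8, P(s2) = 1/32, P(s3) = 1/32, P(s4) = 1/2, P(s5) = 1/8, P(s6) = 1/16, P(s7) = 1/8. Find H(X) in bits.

Each probability is a power of 1/2, so log₂(1/p) is an integer.
H = Σ p·log₂(1/p) = 1/8·3 + 1/32·5 + 1/32·5 + 1/2·1 + 1/8·3 + 1/16·4 + 1/8·3 = 2.1875 bits.

2.1875 bits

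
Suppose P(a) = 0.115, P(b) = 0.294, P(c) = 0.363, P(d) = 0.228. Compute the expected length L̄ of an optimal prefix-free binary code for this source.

Repeatedly combine the two least-probable nodes; the expected code length is the sum of the merged weights.
merge 23/200 + 57/250 → 343/1000
merge 147/500 + 343/1000 → 637/1000
merge 363/1000 + 637/1000 → 1
L = 343/1000 + 637/1000 + 1 = 99/50 = 1.98 bits/symbol.

1.98 bits/symbol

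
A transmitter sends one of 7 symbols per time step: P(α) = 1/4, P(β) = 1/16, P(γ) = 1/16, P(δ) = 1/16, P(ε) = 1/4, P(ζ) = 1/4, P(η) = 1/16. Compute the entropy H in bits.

Each probability is a power of 1/2, so log₂(1/p) is an integer.
H = Σ p·log₂(1/p) = 1/4·2 + 1/16·4 + 1/16·4 + 1/16·4 + 1/4·2 + 1/4·2 + 1/16·4 = 2.5 bits.

2.5 bits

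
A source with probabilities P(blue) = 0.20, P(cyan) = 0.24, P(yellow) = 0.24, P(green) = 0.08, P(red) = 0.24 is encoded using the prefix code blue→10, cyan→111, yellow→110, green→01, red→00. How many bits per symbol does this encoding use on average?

L̄ = Σ pᵢ·ℓᵢ = 0.20·2 + 0.24·3 + 0.24·3 + 0.08·2 + 0.24·2 = 2.48 bits/symbol.

2.48 bits/symbol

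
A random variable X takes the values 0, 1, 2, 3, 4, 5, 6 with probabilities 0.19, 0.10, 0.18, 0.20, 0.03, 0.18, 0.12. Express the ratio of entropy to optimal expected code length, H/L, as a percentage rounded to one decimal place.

Entropy H = −Σ p log₂ p ≈ 2.6613 bits.
Huffman merges: 3/100+1/10→13/100; 3/25+13/100→1/4; 9/50+9/50→9/25; 19/100+1/5→39/100; 1/4+9/25→61/100; 39/100+61/100→1. L = 137/50 ≈ 2.7400.
Efficiency = H/L = 2.6613/2.7400 = 97.1%.

97.1%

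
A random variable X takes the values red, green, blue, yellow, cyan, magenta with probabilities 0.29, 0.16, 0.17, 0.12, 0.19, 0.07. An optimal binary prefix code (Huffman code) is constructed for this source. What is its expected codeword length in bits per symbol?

2.52 bits/symbol

Repeatedly combine the two least-probable nodes; the expected code length is the sum of the merged weights.
merge 7/100 + 3/25 → 19/100
merge 4/25 + 17/100 → 33/100
merge 19/100 + 19/100 → 19/50
merge 29/100 + 33/100 → 31/50
merge 19/50 + 31/50 → 1
L = 19/100 + 33/100 + 19/50 + 31/50 + 1 = 63/25 = 2.52 bits/symbol.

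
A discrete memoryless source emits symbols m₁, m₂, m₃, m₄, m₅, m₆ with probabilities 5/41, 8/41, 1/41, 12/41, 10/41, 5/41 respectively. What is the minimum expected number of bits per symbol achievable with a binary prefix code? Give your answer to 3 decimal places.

2.415 bits/symbol

Repeatedly combine the two least-probable nodes; the expected code length is the sum of the merged weights.
merge 1/41 + 5/41 → 6/41
merge 5/41 + 6/41 → 11/41
merge 8/41 + 10/41 → 18/41
merge 11/41 + 12/41 → 23/41
merge 18/41 + 23/41 → 1
L = 6/41 + 11/41 + 18/41 + 23/41 + 1 = 99/41 ≈ 2.415 bits/symbol.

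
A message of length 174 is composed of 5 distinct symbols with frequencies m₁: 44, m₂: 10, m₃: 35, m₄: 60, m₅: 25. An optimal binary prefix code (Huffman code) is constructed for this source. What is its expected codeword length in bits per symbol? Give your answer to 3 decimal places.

Probabilities are the counts divided by 174.
Repeatedly combine the two least-probable nodes; the expected code length is the sum of the merged weights.
merge 5/87 + 25/174 → 35/174
merge 35/174 + 35/174 → 35/87
merge 22/87 + 10/29 → 52/87
merge 35/87 + 52/87 → 1
L = 35/174 + 35/87 + 52/87 + 1 = 383/174 ≈ 2.201 bits/symbol.

2.201 bits/symbol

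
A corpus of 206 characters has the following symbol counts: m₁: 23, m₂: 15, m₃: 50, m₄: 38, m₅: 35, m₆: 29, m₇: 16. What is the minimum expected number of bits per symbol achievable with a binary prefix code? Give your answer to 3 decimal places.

Probabilities are the counts divided by 206.
Repeatedly combine the two least-probable nodes; the expected code length is the sum of the merged weights.
merge 15/206 + 8/103 → 31/206
merge 23/206 + 29/206 → 26/103
merge 31/206 + 35/206 → 33/103
merge 19/103 + 25/103 → 44/103
merge 26/103 + 33/103 → 59/103
merge 44/103 + 59/103 → 1
L = 31/206 + 26/103 + 33/103 + 44/103 + 59/103 + 1 = 561/206 ≈ 2.723 bits/symbol.

2.723 bits/symbol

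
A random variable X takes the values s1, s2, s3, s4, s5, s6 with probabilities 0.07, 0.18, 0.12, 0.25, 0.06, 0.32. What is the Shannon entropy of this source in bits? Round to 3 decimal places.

2.350 bits

H = −Σ pᵢ log₂ pᵢ.
−0.07·log₂(0.07) = 0.2686
−0.18·log₂(0.18) = 0.4453
−0.12·log₂(0.12) = 0.3671
−0.25·log₂(0.25) = 0.5000
−0.06·log₂(0.06) = 0.2435
−0.32·log₂(0.32) = 0.5260
Sum ≈ 2.3505 → 2.350 bits.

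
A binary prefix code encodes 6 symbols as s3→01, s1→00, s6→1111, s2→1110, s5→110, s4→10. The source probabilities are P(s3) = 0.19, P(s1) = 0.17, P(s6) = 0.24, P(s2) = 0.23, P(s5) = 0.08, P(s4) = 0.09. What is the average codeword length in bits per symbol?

L̄ = Σ pᵢ·ℓᵢ = 0.19·2 + 0.17·2 + 0.24·4 + 0.23·4 + 0.08·3 + 0.09·2 = 3.02 bits/symbol.

3.02 bits/symbol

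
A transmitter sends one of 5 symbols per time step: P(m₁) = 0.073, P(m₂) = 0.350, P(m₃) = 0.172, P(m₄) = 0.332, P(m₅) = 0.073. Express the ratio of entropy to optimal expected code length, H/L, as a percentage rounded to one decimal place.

96.8%

Entropy H = −Σ p log₂ p ≈ 2.0463 bits.
Huffman merges: 73/1000+73/1000→73/500; 73/500+43/250→159/500; 159/500+83/250→13/20; 7/20+13/20→1. L = 1057/500 ≈ 2.1140.
Efficiency = H/L = 2.0463/2.1140 = 96.8%.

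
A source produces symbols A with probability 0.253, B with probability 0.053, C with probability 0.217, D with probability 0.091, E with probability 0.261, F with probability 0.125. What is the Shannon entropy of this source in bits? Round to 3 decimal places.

2.400 bits

H = −Σ pᵢ log₂ pᵢ.
−0.253·log₂(0.253) = 0.5016
−0.053·log₂(0.053) = 0.2246
−0.217·log₂(0.217) = 0.4783
−0.091·log₂(0.091) = 0.3147
−0.261·log₂(0.261) = 0.5058
−0.125·log₂(0.125) = 0.3750
Sum ≈ 2.4000 → 2.400 bits.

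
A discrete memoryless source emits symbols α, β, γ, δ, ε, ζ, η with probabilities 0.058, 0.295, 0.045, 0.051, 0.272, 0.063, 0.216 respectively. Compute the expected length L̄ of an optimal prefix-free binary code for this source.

2.434 bits/symbol

Repeatedly combine the two least-probable nodes; the expected code length is the sum of the merged weights.
merge 9/200 + 51/1000 → 12/125
merge 29/500 + 63/1000 → 121/1000
merge 12/125 + 121/1000 → 217/1000
merge 27/125 + 217/1000 → 433/1000
merge 34/125 + 59/200 → 567/1000
merge 433/1000 + 567/1000 → 1
L = 12/125 + 121/1000 + 217/1000 + 433/1000 + 567/1000 + 1 = 1217/500 = 2.434 bits/symbol.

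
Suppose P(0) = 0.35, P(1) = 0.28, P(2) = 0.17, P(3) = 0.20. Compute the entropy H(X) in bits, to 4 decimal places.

1.9433 bits

H = −Σ pᵢ log₂ pᵢ.
−0.35·log₂(0.35) = 0.5301
−0.28·log₂(0.28) = 0.5142
−0.17·log₂(0.17) = 0.4346
−0.20·log₂(0.20) = 0.4644
Sum ≈ 1.9433 → 1.9433 bits.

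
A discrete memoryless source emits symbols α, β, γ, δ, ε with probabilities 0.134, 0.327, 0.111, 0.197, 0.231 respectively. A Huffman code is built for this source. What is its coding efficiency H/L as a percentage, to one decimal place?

98.8%

Entropy H = −Σ p log₂ p ≈ 2.2180 bits.
Huffman merges: 111/1000+67/500→49/200; 197/1000+231/1000→107/250; 49/200+327/1000→143/250; 107/250+143/250→1. L = 449/200 ≈ 2.2450.
Efficiency = H/L = 2.2180/2.2450 = 98.8%.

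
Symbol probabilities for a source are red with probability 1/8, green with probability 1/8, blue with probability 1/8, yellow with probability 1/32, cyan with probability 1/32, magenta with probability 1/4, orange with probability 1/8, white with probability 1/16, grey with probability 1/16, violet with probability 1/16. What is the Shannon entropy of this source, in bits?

3.0625 bits

Each probability is a power of 1/2, so log₂(1/p) is an integer.
H = Σ p·log₂(1/p) = 1/8·3 + 1/8·3 + 1/8·3 + 1/32·5 + 1/32·5 + 1/4·2 + 1/8·3 + 1/16·4 + 1/16·4 + 1/16·4 = 3.0625 bits.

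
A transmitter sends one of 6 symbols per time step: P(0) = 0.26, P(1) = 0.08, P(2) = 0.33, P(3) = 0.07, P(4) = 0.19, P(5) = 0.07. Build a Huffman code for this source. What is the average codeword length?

Repeatedly combine the two least-probable nodes; the expected code length is the sum of the merged weights.
merge 7/100 + 7/100 → 7/50
merge 2/25 + 7/50 → 11/50
merge 19/100 + 11/50 → 41/100
merge 13/50 + 33/100 → 59/100
merge 41/100 + 59/100 → 1
L = 7/50 + 11/50 + 41/100 + 59/100 + 1 = 59/25 = 2.36 bits/symbol.

2.36 bits/symbol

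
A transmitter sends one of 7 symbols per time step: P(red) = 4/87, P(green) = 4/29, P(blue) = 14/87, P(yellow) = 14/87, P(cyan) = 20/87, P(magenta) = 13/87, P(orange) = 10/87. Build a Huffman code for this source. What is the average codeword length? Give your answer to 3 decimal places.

Repeatedly combine the two least-probable nodes; the expected code length is the sum of the merged weights.
merge 4/87 + 10/87 → 14/87
merge 4/29 + 13/87 → 25/87
merge 14/87 + 14/87 → 28/87
merge 14/87 + 20/87 → 34/87
merge 25/87 + 28/87 → 53/87
merge 34/87 + 53/87 → 1
L = 14/87 + 25/87 + 28/87 + 34/87 + 53/87 + 1 = 241/87 ≈ 2.770 bits/symbol.

2.770 bits/symbol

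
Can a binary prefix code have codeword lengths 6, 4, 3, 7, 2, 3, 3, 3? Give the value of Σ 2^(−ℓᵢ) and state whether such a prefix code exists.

0.8359375; yes

With common denominator 2^7 = 128: Σ 2^(−ℓᵢ) = 2/128 + 8/128 + 16/128 + 1/128 + 32/128 + 16/128 + 16/128 + 16/128 = 107/128 = 0.8359375.
Kraft's inequality requires Σ ≤ 1; here Σ = 0.8359375 ≤ 1, so such a prefix code exists.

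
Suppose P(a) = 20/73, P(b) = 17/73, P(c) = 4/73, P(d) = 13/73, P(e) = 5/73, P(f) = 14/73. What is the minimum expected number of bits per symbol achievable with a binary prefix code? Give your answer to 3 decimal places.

2.425 bits/symbol

Repeatedly combine the two least-probable nodes; the expected code length is the sum of the merged weights.
merge 4/73 + 5/73 → 9/73
merge 9/73 + 13/73 → 22/73
merge 14/73 + 17/73 → 31/73
merge 20/73 + 22/73 → 42/73
merge 31/73 + 42/73 → 1
L = 9/73 + 22/73 + 31/73 + 42/73 + 1 = 177/73 ≈ 2.425 bits/symbol.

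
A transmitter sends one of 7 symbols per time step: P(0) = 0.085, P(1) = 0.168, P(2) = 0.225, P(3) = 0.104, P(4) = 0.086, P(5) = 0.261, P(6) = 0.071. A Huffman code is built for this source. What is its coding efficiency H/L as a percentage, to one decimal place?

Entropy H = −Σ p log₂ p ≈ 2.6396 bits.
Huffman merges: 71/1000+17/200→39/250; 43/500+13/125→19/100; 39/250+21/125→81/250; 19/100+9/40→83/200; 261/1000+81/250→117/200; 83/200+117/200→1. L = 267/100 ≈ 2.6700.
Efficiency = H/L = 2.6396/2.6700 = 98.9%.

98.9%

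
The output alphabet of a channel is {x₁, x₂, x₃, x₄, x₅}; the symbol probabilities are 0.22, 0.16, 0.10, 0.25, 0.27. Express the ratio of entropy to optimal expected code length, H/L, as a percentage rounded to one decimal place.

Entropy H = −Σ p log₂ p ≈ 2.2458 bits.
Huffman merges: 1/10+4/25→13/50; 11/50+1/4→47/100; 13/50+27/100→53/100; 47/100+53/100→1. L = 113/50 ≈ 2.2600.
Efficiency = H/L = 2.2458/2.2600 = 99.4%.

99.4%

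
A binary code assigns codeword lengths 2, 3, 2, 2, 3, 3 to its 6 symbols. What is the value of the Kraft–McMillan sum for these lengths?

1.125

With common denominator 2^3 = 8: Σ 2^(−ℓᵢ) = 2/8 + 1/8 + 2/8 + 2/8 + 1/8 + 1/8 = 9/8 = 1.125.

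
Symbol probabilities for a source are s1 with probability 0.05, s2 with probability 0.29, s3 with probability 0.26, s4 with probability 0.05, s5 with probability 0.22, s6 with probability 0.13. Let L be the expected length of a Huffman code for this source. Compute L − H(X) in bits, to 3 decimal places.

Entropy H = −Σ p log₂ p ≈ 2.3186 bits.
Huffman merges: 1/20+1/20→1/10; 1/10+13/100→23/100; 11/50+23/100→9/20; 13/50+29/100→11/20; 9/20+11/20→1. L = 233/100 ≈ 2.3300.
L − H = 2.3300 − 2.3186 = 0.011 bits.

0.011 bits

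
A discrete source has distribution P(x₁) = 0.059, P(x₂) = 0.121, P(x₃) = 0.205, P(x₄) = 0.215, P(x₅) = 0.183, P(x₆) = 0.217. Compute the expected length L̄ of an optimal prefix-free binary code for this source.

Repeatedly combine the two least-probable nodes; the expected code length is the sum of the merged weights.
merge 59/1000 + 121/1000 → 9/50
merge 9/50 + 183/1000 → 363/1000
merge 41/200 + 43/200 → 21/50
merge 217/1000 + 363/1000 → 29/50
merge 21/50 + 29/50 → 1
L = 9/50 + 363/1000 + 21/50 + 29/50 + 1 = 2543/1000 = 2.543 bits/symbol.

2.543 bits/symbol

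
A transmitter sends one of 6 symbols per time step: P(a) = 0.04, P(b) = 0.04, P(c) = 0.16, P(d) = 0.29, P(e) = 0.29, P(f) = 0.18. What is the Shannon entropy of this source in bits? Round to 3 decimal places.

2.276 bits

H = −Σ pᵢ log₂ pᵢ.
−0.04·log₂(0.04) = 0.1858
−0.04·log₂(0.04) = 0.1858
−0.16·log₂(0.16) = 0.4230
−0.29·log₂(0.29) = 0.5179
−0.29·log₂(0.29) = 0.5179
−0.18·log₂(0.18) = 0.4453
Sum ≈ 2.2756 → 2.276 bits.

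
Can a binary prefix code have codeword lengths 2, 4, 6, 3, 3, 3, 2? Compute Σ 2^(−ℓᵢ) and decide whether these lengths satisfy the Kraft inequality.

0.953125; yes

With common denominator 2^6 = 64: Σ 2^(−ℓᵢ) = 16/64 + 4/64 + 1/64 + 8/64 + 8/64 + 8/64 + 16/64 = 61/64 = 0.953125.
Kraft's inequality requires Σ ≤ 1; here Σ = 0.953125 ≤ 1, so such a prefix code exists.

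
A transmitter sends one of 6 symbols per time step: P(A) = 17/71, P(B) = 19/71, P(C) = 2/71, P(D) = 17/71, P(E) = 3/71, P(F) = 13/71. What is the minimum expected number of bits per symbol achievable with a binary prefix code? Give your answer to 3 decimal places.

2.324 bits/symbol

Repeatedly combine the two least-probable nodes; the expected code length is the sum of the merged weights.
merge 2/71 + 3/71 → 5/71
merge 5/71 + 13/71 → 18/71
merge 17/71 + 17/71 → 34/71
merge 18/71 + 19/71 → 37/71
merge 34/71 + 37/71 → 1
L = 5/71 + 18/71 + 34/71 + 37/71 + 1 = 165/71 ≈ 2.324 bits/symbol.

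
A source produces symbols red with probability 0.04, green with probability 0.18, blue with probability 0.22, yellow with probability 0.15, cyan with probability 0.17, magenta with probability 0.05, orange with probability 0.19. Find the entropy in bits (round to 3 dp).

H = −Σ pᵢ log₂ pᵢ.
−0.04·log₂(0.04) = 0.1858
−0.18·log₂(0.18) = 0.4453
−0.22·log₂(0.22) = 0.4806
−0.15·log₂(0.15) = 0.4105
−0.17·log₂(0.17) = 0.4346
−0.05·log₂(0.05) = 0.2161
−0.19·log₂(0.19) = 0.4552
Sum ≈ 2.6281 → 2.628 bits.

2.628 bits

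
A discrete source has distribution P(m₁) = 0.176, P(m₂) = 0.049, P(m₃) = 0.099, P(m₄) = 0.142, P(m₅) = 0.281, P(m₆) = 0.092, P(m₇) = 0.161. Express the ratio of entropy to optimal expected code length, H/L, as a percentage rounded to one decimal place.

98.4%

Entropy H = −Σ p log₂ p ≈ 2.6400 bits.
Huffman merges: 49/1000+23/250→141/1000; 99/1000+141/1000→6/25; 71/500+161/1000→303/1000; 22/125+6/25→52/125; 281/1000+303/1000→73/125; 52/125+73/125→1. L = 671/250 ≈ 2.6840.
Efficiency = H/L = 2.6400/2.6840 = 98.4%.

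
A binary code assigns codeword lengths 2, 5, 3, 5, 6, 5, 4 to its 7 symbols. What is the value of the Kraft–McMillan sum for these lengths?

With common denominator 2^6 = 64: Σ 2^(−ℓᵢ) = 16/64 + 2/64 + 8/64 + 2/64 + 1/64 + 2/64 + 4/64 = 35/64 = 0.546875.

0.546875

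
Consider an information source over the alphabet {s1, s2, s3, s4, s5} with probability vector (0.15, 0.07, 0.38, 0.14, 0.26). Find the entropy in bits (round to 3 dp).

2.112 bits

H = −Σ pᵢ log₂ pᵢ.
−0.15·log₂(0.15) = 0.4105
−0.07·log₂(0.07) = 0.2686
−0.38·log₂(0.38) = 0.5305
−0.14·log₂(0.14) = 0.3971
−0.26·log₂(0.26) = 0.5053
Sum ≈ 2.1120 → 2.112 bits.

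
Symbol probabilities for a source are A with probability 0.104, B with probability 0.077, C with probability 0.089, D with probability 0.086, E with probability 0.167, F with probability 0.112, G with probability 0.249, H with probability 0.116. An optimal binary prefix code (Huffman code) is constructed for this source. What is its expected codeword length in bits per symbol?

2.914 bits/symbol

Repeatedly combine the two least-probable nodes; the expected code length is the sum of the merged weights.
merge 77/1000 + 43/500 → 163/1000
merge 89/1000 + 13/125 → 193/1000
merge 14/125 + 29/250 → 57/250
merge 163/1000 + 167/1000 → 33/100
merge 193/1000 + 57/250 → 421/1000
merge 249/1000 + 33/100 → 579/1000
merge 421/1000 + 579/1000 → 1
L = 163/1000 + 193/1000 + 57/250 + 33/100 + 421/1000 + 579/1000 + 1 = 1457/500 = 2.914 bits/symbol.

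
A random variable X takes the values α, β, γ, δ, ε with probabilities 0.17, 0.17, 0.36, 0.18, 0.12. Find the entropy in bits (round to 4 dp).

2.2122 bits

H = −Σ pᵢ log₂ pᵢ.
−0.17·log₂(0.17) = 0.4346
−0.17·log₂(0.17) = 0.4346
−0.36·log₂(0.36) = 0.5306
−0.18·log₂(0.18) = 0.4453
−0.12·log₂(0.12) = 0.3671
Sum ≈ 2.2122 → 2.2122 bits.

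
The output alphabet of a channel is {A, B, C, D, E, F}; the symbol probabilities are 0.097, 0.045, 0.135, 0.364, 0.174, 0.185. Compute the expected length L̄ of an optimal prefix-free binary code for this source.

Repeatedly combine the two least-probable nodes; the expected code length is the sum of the merged weights.
merge 9/200 + 97/1000 → 71/500
merge 27/200 + 71/500 → 277/1000
merge 87/500 + 37/200 → 359/1000
merge 277/1000 + 359/1000 → 159/250
merge 91/250 + 159/250 → 1
L = 71/500 + 277/1000 + 359/1000 + 159/250 + 1 = 1207/500 = 2.414 bits/symbol.

2.414 bits/symbol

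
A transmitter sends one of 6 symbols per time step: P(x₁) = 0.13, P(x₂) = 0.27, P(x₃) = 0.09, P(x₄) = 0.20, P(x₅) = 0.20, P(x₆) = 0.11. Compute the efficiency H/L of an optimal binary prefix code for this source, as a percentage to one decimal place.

Entropy H = −Σ p log₂ p ≈ 2.4844 bits.
Huffman merges: 9/100+11/100→1/5; 13/100+1/5→33/100; 1/5+1/5→2/5; 27/100+33/100→3/5; 2/5+3/5→1. L = 253/100 ≈ 2.5300.
Efficiency = H/L = 2.4844/2.5300 = 98.2%.

98.2%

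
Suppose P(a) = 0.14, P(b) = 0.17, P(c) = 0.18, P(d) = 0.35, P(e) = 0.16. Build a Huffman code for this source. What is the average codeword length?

Repeatedly combine the two least-probable nodes; the expected code length is the sum of the merged weights.
merge 7/50 + 4/25 → 3/10
merge 17/100 + 9/50 → 7/20
merge 3/10 + 7/20 → 13/20
merge 7/20 + 13/20 → 1
L = 3/10 + 7/20 + 13/20 + 1 = 23/10 = 2.3 bits/symbol.

2.3 bits/symbol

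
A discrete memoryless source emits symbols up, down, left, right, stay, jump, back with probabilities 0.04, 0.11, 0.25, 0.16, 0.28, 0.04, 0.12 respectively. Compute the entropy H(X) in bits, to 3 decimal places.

2.526 bits

H = −Σ pᵢ log₂ pᵢ.
−0.04·log₂(0.04) = 0.1858
−0.11·log₂(0.11) = 0.3503
−0.25·log₂(0.25) = 0.5000
−0.16·log₂(0.16) = 0.4230
−0.28·log₂(0.28) = 0.5142
−0.04·log₂(0.04) = 0.1858
−0.12·log₂(0.12) = 0.3671
Sum ≈ 2.5261 → 2.526 bits.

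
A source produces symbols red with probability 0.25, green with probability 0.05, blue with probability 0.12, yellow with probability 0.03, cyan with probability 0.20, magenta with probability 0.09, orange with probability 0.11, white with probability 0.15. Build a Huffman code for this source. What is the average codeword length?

Repeatedly combine the two least-probable nodes; the expected code length is the sum of the merged weights.
merge 3/100 + 1/20 → 2/25
merge 2/25 + 9/100 → 17/100
merge 11/100 + 3/25 → 23/100
merge 3/20 + 17/100 → 8/25
merge 1/5 + 23/100 → 43/100
merge 1/4 + 8/25 → 57/100
merge 43/100 + 57/100 → 1
L = 2/25 + 17/100 + 23/100 + 8/25 + 43/100 + 57/100 + 1 = 14/5 = 2.8 bits/symbol.

2.8 bits/symbol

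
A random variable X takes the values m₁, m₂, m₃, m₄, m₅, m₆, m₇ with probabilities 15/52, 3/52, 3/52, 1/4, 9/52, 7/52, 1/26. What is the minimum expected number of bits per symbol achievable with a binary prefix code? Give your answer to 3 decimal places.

2.538 bits/symbol

Repeatedly combine the two least-probable nodes; the expected code length is the sum of the merged weights.
merge 1/26 + 3/52 → 5/52
merge 3/52 + 5/52 → 2/13
merge 7/52 + 2/13 → 15/52
merge 9/52 + 1/4 → 11/26
merge 15/52 + 15/52 → 15/26
merge 11/26 + 15/26 → 1
L = 5/52 + 2/13 + 15/52 + 11/26 + 15/26 + 1 = 33/13 ≈ 2.538 bits/symbol.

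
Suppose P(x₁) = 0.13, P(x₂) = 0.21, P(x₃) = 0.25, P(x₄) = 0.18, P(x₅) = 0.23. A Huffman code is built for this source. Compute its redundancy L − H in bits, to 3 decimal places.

0.022 bits

Entropy H = −Σ p log₂ p ≈ 2.2884 bits.
Huffman merges: 13/100+9/50→31/100; 21/100+23/100→11/25; 1/4+31/100→14/25; 11/25+14/25→1. L = 231/100 ≈ 2.3100.
L − H = 2.3100 − 2.2884 = 0.022 bits.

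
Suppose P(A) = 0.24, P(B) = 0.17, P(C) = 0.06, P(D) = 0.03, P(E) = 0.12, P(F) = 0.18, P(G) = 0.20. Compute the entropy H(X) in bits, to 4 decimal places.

2.6008 bits

H = −Σ pᵢ log₂ pᵢ.
−0.24·log₂(0.24) = 0.4941
−0.17·log₂(0.17) = 0.4346
−0.06·log₂(0.06) = 0.2435
−0.03·log₂(0.03) = 0.1518
−0.12·log₂(0.12) = 0.3671
−0.18·log₂(0.18) = 0.4453
−0.20·log₂(0.20) = 0.4644
Sum ≈ 2.6008 → 2.6008 bits.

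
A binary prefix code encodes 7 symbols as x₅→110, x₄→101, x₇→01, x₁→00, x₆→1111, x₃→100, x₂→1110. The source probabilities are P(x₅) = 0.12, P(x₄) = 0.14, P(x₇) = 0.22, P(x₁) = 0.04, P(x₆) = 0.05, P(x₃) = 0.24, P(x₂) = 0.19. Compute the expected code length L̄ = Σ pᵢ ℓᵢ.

L̄ = Σ pᵢ·ℓᵢ = 0.12·3 + 0.14·3 + 0.22·2 + 0.04·2 + 0.05·4 + 0.24·3 + 0.19·4 = 2.98 bits/symbol.

2.98 bits/symbol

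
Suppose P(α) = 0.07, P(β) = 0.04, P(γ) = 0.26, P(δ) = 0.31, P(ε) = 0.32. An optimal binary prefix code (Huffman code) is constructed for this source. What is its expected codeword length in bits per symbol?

2.11 bits/symbol

Repeatedly combine the two least-probable nodes; the expected code length is the sum of the merged weights.
merge 1/25 + 7/100 → 11/100
merge 11/100 + 13/50 → 37/100
merge 31/100 + 8/25 → 63/100
merge 37/100 + 63/100 → 1
L = 11/100 + 37/100 + 63/100 + 1 = 211/100 = 2.11 bits/symbol.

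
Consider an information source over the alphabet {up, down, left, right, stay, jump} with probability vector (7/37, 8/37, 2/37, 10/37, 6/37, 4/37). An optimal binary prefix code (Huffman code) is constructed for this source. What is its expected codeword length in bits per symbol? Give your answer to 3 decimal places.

Repeatedly combine the two least-probable nodes; the expected code length is the sum of the merged weights.
merge 2/37 + 4/37 → 6/37
merge 6/37 + 6/37 → 12/37
merge 7/37 + 8/37 → 15/37
merge 10/37 + 12/37 → 22/37
merge 15/37 + 22/37 → 1
L = 6/37 + 12/37 + 15/37 + 22/37 + 1 = 92/37 ≈ 2.486 bits/symbol.

2.486 bits/symbol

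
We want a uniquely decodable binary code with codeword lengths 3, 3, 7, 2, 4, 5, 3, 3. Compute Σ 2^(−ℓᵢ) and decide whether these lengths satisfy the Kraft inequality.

With common denominator 2^7 = 128: Σ 2^(−ℓᵢ) = 16/128 + 16/128 + 1/128 + 32/128 + 8/128 + 4/128 + 16/128 + 16/128 = 109/128 = 0.8515625.
Kraft's inequality requires Σ ≤ 1; here Σ = 0.8515625 ≤ 1, so such a prefix code exists.

0.8515625; yes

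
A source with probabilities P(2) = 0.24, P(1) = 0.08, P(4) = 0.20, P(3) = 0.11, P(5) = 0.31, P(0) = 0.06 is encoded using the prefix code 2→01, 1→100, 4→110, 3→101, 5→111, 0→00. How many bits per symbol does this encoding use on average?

L̄ = Σ pᵢ·ℓᵢ = 0.24·2 + 0.08·3 + 0.20·3 + 0.11·3 + 0.31·3 + 0.06·2 = 2.7 bits/symbol.

2.7 bits/symbol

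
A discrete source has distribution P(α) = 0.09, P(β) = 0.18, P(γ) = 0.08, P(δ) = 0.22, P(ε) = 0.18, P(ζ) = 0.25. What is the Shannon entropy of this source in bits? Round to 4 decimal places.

H = −Σ pᵢ log₂ pᵢ.
−0.09·log₂(0.09) = 0.3127
−0.18·log₂(0.18) = 0.4453
−0.08·log₂(0.08) = 0.2915
−0.22·log₂(0.22) = 0.4806
−0.18·log₂(0.18) = 0.4453
−0.25·log₂(0.25) = 0.5000
Sum ≈ 2.4754 → 2.4754 bits.

2.4754 bits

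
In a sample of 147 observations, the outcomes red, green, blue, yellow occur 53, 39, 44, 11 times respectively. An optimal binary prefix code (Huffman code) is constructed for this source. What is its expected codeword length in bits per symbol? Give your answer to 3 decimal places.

1.980 bits/symbol

Probabilities are the counts divided by 147.
Repeatedly combine the two least-probable nodes; the expected code length is the sum of the merged weights.
merge 11/147 + 13/49 → 50/147
merge 44/147 + 50/147 → 94/147
merge 53/147 + 94/147 → 1
L = 50/147 + 94/147 + 1 = 97/49 ≈ 1.980 bits/symbol.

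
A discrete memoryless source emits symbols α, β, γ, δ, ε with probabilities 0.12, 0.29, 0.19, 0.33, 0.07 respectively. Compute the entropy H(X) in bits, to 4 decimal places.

2.1366 bits

H = −Σ pᵢ log₂ pᵢ.
−0.12·log₂(0.12) = 0.3671
−0.29·log₂(0.29) = 0.5179
−0.19·log₂(0.19) = 0.4552
−0.33·log₂(0.33) = 0.5278
−0.07·log₂(0.07) = 0.2686
Sum ≈ 2.1366 → 2.1366 bits.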